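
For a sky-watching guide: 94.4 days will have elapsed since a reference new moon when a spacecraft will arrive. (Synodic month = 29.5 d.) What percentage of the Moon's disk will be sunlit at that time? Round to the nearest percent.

35%

Reduce mod P: 94.4 − 3×29.5 = 5.90 d into the current lunation.
The Moon has covered 5.90/29.5 of its cycle, so θ ≈ 360° × 5.90/29.5 = 72.0°.
cos 72.0° = 0.309, so f = (1 − 0.309)/2 = 0.345, so 35%.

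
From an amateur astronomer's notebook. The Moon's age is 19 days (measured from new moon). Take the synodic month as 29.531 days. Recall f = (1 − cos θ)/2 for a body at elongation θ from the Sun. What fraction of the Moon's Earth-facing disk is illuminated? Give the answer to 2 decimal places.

The Moon has covered 19/29.531 of its cycle, so θ ≈ 360° × 19/29.531 = 231.6°.
With cos θ = (-0.621), the lit fraction is (1 − (-0.621))/2 ≈ 0.810.

0.81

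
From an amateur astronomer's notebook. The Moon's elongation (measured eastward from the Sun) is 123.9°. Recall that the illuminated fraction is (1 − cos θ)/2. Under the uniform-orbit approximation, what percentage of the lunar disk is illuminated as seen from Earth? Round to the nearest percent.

Half-versine of 123.9°: (1 − (-0.558))/2 = 0.779, i.e. 78%.

78%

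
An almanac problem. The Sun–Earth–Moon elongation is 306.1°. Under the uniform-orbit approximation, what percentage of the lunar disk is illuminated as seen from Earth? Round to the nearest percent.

Half-versine of 306.1°: (1 − 0.589)/2 = 0.205, i.e. 21%.

21%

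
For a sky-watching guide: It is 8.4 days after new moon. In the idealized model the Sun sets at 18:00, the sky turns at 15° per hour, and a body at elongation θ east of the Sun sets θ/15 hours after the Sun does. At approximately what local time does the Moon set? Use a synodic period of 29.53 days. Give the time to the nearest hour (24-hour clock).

01:00

The Moon has covered 8.4/29.53 of its cycle, so θ ≈ 360° × 8.4/29.53 = 102.4°.
At 15° of sky rotation per hour, 102.4° corresponds to a 6.83 h lag.
18:00 + 6.83 h ≈ 00:50 → 01:00 to the nearest hour.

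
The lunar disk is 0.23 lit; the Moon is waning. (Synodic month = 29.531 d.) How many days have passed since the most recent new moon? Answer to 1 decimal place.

24.8 days

From f = (1 − cos θ)/2: cos θ = 1 − 2×0.23 = 0.540; arccos → 57.3°.
A waning Moon lies in 180°–360°, so θ = 360° − 57.3° = 302.7°.
At 360°/29.531 d per day, 302.7° corresponds to 24.83 days.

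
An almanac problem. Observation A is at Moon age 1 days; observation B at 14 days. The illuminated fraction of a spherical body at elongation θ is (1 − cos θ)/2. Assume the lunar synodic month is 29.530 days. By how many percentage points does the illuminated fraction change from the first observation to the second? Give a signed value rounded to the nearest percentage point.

First observation: θ = 360°·1/29.530 = 12.2°, so f = 0.011.
Second observation: θ = 170.7°, f = 0.993.
Δf = 0.993 − 0.011 = +0.982, i.e. +98 pp.

+98 pp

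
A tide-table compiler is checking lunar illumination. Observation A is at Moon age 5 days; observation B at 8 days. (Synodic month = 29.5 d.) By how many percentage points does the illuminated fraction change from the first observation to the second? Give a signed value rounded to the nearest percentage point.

+31 pp

First observation: θ = 360°·5/29.5 = 61.0°, so f = 0.258.
Second observation: θ = 97.6°, f = 0.566.
Δf = 0.566 − 0.258 = +0.309, i.e. +31 pp.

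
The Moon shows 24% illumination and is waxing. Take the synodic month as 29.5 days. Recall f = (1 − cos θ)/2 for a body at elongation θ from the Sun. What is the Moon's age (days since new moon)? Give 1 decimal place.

From f = (1 − cos θ)/2: cos θ = 1 − 2×0.24 = 0.520; arccos → 58.7°.
The Moon is waxing (0°–180°), so θ = 58.7° directly.
That fraction of the synodic month is 58.7/360 × 29.5 d ≈ 4.81 d.

4.8 days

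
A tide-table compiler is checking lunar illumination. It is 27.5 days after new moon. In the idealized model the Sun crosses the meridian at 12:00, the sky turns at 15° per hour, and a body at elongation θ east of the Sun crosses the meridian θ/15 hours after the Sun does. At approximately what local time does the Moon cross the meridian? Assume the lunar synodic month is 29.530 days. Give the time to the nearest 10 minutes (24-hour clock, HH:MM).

Elongation θ = 360° × 27.5/29.530 ≈ 335.3°.
At 15° of sky rotation per hour, 335.3° corresponds to a 22.35 h lag.
12:00 + 22.350 h ≈ 10:21 → 10:20 to the nearest ten minutes.

10:20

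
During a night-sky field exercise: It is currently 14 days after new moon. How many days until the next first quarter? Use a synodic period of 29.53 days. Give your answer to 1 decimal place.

22.9 days

First quarter is 0.25 of the way through the cycle: age 0.25 × 29.53 = 7.383 d.
This lunation's first quarter (7.383 d) has passed, so add one period: 36.913 − 14 = 22.913 days.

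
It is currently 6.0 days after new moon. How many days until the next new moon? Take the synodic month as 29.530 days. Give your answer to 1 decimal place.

The next new moon completes the synodic month: 29.530 − 6.0 = 23.530 days.

23.5 days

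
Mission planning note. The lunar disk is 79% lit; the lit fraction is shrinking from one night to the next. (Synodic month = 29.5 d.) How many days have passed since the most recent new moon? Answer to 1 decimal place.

19.2 days

From f = (1 − cos θ)/2: cos θ = 1 − 2×0.79 = -0.580; arccos → 125.5°.
Since the Moon is past full (waning), take the reflex angle: θ = 360° − 125.5° = 234.5°.
Age = 29.5 × 234.5°/360° ≈ 19.22 days.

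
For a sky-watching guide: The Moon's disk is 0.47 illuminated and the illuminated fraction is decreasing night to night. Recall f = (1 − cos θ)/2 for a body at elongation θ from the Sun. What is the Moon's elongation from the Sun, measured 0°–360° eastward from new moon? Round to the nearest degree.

From f = (1 − cos θ)/2: cos θ = 1 − 2×0.47 = 0.060; arccos → 86.6°.
Since the Moon is past full (waning), take the reflex angle: θ = 360° − 86.6° = 273.4°.

273°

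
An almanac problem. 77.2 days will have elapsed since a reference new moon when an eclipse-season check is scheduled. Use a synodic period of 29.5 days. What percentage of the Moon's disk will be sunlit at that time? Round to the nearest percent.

87%

77.2 d spans 2 complete synodic months (2 × 29.5 = 59.00 d) plus 18.20 d.
Phase angle: θ = 360°·(18.20 d)/(29.5 d) = 222.1°.
With cos θ = (-0.742), the lit fraction is (1 − (-0.742))/2 ≈ 0.871, so 87%.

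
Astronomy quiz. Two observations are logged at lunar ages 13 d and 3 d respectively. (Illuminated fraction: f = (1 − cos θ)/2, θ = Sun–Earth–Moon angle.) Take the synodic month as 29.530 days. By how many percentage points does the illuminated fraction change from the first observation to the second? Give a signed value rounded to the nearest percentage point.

-87 pp

θ₁ = 360° × 13/29.530 = 158.5°, f₁ = (1 − cos θ₁)/2 = 0.965.
θ₂ = 360° × 3/29.530 = 36.6°, f₂ = (1 − cos θ₂)/2 = 0.098.
Change = f₂ − f₁ = -0.867 → -87 percentage points.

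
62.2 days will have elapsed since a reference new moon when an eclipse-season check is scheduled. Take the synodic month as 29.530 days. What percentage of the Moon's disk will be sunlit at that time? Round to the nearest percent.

62.2 d spans 2 complete synodic months (2 × 29.530 = 59.06 d) plus 3.14 d.
Phase angle: θ = 360°·(3.14 d)/(29.530 d) = 38.3°.
Illuminated fraction = (1 − cos 38.3°)/2 = (1 − 0.785)/2 ≈ 0.108, so 11%.

11%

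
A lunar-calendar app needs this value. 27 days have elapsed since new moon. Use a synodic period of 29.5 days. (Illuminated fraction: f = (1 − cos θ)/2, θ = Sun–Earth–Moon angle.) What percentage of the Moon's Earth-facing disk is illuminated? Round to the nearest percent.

The Moon has covered 27/29.5 of its cycle, so θ ≈ 360° × 27/29.5 = 329.5°.
cos 329.5° = 0.862, so f = (1 − 0.862)/2 = 0.069, so 7%.

7%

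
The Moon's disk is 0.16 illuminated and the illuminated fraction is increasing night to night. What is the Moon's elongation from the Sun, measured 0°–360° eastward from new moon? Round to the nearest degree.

From f = (1 − cos θ)/2: cos θ = 1 − 2×0.16 = 0.680; arccos → 47.2°.
Waxing ⇒ before full, so θ = 47.2°.

47°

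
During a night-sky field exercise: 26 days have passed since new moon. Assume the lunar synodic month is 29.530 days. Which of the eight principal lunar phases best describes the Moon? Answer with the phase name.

waning crescent

At 26/29.530 of the cycle, θ ≈ 317° — the waning crescent range.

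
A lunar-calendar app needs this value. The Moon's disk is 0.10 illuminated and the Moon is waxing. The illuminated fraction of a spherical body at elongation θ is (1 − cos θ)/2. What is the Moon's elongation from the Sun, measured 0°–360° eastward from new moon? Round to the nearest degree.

37°

Invert f = (1 − cos θ)/2 to get cos θ = 1 − 2(0.10) = 0.800, hence θ₀ = arccos 0.800 = 36.9°.
The Moon is waxing (0°–180°), so θ = 36.9° directly.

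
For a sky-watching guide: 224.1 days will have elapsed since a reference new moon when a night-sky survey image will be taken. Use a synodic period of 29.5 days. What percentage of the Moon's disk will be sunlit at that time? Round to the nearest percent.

91%

224.1/29.5 = 7.597 lunations, so 7 complete cycles and 17.60 d into the next.
Phase angle: θ = 360°·(17.60 d)/(29.5 d) = 214.8°.
Illuminated fraction = (1 − cos 214.8°)/2 = (1 − (-0.821))/2 ≈ 0.911, so 91%.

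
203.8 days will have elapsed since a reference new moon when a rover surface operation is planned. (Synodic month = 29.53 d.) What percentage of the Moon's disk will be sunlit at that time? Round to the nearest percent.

9%

203.8/29.53 = 6.901 lunations, so 6 complete cycles and 26.62 d into the next.
The Moon has covered 26.62/29.53 of its cycle, so θ ≈ 360° × 26.62/29.53 = 324.5°.
Illuminated fraction = (1 − cos 324.5°)/2 = (1 − 0.814)/2 ≈ 0.093, so 9%.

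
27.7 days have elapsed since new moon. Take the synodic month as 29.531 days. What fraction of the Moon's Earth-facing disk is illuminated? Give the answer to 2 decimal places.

Elongation θ = 360° × 27.7/29.531 ≈ 337.7°.
With cos θ = 0.925, the lit fraction is (1 − 0.925)/2 ≈ 0.037.

0.04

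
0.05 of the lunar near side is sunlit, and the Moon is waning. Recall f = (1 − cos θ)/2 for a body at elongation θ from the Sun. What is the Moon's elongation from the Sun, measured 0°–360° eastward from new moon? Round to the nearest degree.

334°

From f = (1 − cos θ)/2: cos θ = 1 − 2×0.05 = 0.900; arccos → 25.8°.
Waning ⇒ past full, so θ = 360° − 25.8° = 334.2°.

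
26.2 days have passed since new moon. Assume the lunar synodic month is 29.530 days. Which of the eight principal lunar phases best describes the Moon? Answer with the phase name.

waning crescent

θ ≈ 360° × 26.2/29.530 = 319°, which falls in the waning crescent sector.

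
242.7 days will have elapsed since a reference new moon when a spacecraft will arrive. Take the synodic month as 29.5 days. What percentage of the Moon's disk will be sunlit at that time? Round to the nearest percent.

43%

242.7/29.5 = 8.227 lunations, so 8 complete cycles and 6.70 d into the next.
Elongation θ = 360° × 6.70/29.5 ≈ 81.8°.
cos 81.8° = 0.143, so f = (1 − 0.143)/2 = 0.428, so 43%.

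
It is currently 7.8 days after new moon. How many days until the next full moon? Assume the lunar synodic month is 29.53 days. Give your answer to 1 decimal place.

Full moon occurs at elongation 180°, i.e. at age 29.53 × 180/360 = 14.765 d.
So 6.965 days remain (14.765 − 7.8).

7.0 days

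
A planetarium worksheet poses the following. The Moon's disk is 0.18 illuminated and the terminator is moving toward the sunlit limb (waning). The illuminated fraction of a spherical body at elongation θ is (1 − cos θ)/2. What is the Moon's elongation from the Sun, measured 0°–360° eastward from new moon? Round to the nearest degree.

310°

Invert f = (1 − cos θ)/2 to get cos θ = 1 − 2(0.18) = 0.640, hence θ₀ = arccos 0.640 = 50.2°.
A waning Moon lies in 180°–360°, so θ = 360° − 50.2° = 309.8°.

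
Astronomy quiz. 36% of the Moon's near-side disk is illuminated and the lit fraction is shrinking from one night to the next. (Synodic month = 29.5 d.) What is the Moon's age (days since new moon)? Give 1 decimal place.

Invert f = (1 − cos θ)/2 to get cos θ = 1 − 2(0.36) = 0.280, hence θ₀ = arccos 0.280 = 73.7°.
A waning Moon lies in 180°–360°, so θ = 360° − 73.7° = 286.3°.
Age = 29.5 × 286.3°/360° ≈ 23.46 days.

23.5 days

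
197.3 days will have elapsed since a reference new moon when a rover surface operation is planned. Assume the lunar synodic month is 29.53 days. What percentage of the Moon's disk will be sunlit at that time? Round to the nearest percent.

71%

Reduce mod P: 197.3 − 6×29.53 = 20.12 d into the current lunation.
Phase angle: θ = 360°·(20.12 d)/(29.53 d) = 245.3°.
With cos θ = (-0.418), the lit fraction is (1 − (-0.418))/2 ≈ 0.709, so 71%.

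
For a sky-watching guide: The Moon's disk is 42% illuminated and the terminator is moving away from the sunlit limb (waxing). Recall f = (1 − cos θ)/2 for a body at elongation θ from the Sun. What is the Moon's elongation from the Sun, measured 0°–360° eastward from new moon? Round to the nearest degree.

cos θ = 1 − 2f = 0.160, giving a principal value of 80.8°.
Before full moon the principal value applies: θ = 80.8°.

81°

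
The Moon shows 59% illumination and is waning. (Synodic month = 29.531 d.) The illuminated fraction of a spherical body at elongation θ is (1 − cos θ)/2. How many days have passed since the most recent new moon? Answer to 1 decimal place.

Invert f = (1 − cos θ)/2 to get cos θ = 1 − 2(0.59) = -0.180, hence θ₀ = arccos -0.180 = 100.4°.
A waning Moon lies in 180°–360°, so θ = 360° − 100.4° = 259.6°.
Age = 29.531 × 259.6°/360° ≈ 21.30 days.

21.3 days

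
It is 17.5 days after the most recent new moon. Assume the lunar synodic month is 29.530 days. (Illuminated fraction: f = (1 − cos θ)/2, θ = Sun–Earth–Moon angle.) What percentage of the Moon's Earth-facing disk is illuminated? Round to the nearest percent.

Elongation θ = 360° × 17.5/29.530 ≈ 213.3°.
cos 213.3° = (-0.835), so f = (1 − (-0.835))/2 = 0.918, so 92%.

92%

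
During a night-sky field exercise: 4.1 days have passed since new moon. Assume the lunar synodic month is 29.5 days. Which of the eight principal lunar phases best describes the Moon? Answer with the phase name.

waxing crescent

θ ≈ 360° × 4.1/29.5 = 50°, which falls in the waxing crescent sector.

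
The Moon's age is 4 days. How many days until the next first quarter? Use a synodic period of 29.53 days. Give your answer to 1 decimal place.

3.4 days

First quarter occurs at elongation 90°, i.e. at age 29.53 × 90/360 = 7.383 d.
So 3.383 days remain (7.383 − 4).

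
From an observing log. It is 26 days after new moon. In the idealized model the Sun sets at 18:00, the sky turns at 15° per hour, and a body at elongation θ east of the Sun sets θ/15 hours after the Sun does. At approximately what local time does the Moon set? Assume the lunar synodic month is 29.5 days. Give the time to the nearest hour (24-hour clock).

15:00

The Moon has covered 26/29.5 of its cycle, so θ ≈ 360° × 26/29.5 = 317.3°.
Delay after the Sun = 317.3° / (15°/h) ≈ 21.15 h.
18:00 + 21.15 h ≈ 15:09 → 15:00 to the nearest hour.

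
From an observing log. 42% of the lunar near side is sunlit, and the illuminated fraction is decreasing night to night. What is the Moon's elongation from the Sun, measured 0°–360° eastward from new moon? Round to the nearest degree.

279°

From f = (1 − cos θ)/2: cos θ = 1 − 2×0.42 = 0.160; arccos → 80.8°.
A waning Moon lies in 180°–360°, so θ = 360° − 80.8° = 279.2°.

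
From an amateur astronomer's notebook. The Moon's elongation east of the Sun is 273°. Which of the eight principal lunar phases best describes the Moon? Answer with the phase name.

273° lies in the last quarter sector of the 8-phase cycle.

last quarter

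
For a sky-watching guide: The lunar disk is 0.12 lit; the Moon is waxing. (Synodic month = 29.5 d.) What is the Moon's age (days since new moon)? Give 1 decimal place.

cos θ = 1 − 2f = 0.760, giving a principal value of 40.5°.
The Moon is waxing (0°–180°), so θ = 40.5° directly.
That fraction of the synodic month is 40.5/360 × 29.5 d ≈ 3.32 d.

3.3 days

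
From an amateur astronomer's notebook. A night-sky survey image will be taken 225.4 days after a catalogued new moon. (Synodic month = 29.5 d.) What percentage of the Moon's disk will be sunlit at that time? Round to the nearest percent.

225.4/29.5 = 7.641 lunations, so 7 complete cycles and 18.90 d into the next.
Elongation θ = 360° × 18.90/29.5 ≈ 230.6°.
cos 230.6° = (-0.634), so f = (1 − (-0.634))/2 = 0.817, so 82%.

82%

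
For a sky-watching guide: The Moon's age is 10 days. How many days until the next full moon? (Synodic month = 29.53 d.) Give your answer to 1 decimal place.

Full moon occurs at elongation 180°, i.e. at age 29.53 × 180/360 = 14.765 d.
That is 14.765 − 10 = 4.765 days ahead.

4.8 days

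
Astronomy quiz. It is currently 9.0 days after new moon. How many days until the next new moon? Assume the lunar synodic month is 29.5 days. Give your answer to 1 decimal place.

The next new moon completes the synodic month: 29.5 − 9.0 = 20.500 days.

20.5 days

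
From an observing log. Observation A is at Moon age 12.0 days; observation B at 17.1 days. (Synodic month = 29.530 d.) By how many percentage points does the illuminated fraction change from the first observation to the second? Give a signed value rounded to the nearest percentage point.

+2 pp

θ₁ = 360° × 12.0/29.530 = 146.3°, f₁ = (1 − cos θ₁)/2 = 0.916.
θ₂ = 360° × 17.1/29.530 = 208.5°, f₂ = (1 − cos θ₂)/2 = 0.940.
Change = f₂ − f₁ = +0.024 → +2 percentage points.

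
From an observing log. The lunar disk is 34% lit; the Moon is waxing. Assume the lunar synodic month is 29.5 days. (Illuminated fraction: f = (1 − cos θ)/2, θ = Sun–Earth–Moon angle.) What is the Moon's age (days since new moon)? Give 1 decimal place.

5.8 days

cos θ = 1 − 2f = 0.320, giving a principal value of 71.3°.
Before full moon the principal value applies: θ = 71.3°.
At 360°/29.5 d per day, 71.3° corresponds to 5.85 days.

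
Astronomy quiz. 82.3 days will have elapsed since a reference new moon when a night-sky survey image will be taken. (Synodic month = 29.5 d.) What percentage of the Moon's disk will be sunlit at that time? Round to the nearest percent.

38%

82.3 d spans 2 complete synodic months (2 × 29.5 = 59.00 d) plus 23.30 d.
Elongation θ = 360° × 23.30/29.5 ≈ 284.3°.
Illuminated fraction = (1 − cos 284.3°)/2 = (1 − 0.248)/2 ≈ 0.376, so 38%.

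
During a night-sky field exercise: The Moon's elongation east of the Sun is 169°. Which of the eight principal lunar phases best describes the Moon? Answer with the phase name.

The full moon sector spans roughly 158°–202°; 169° falls inside it.

full moon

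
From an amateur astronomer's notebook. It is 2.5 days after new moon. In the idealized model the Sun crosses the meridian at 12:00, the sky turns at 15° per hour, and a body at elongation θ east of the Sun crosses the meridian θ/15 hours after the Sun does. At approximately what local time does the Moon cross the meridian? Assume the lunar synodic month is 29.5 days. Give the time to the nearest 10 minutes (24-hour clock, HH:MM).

14:00

Elongation θ = 360° × 2.5/29.5 ≈ 30.5°.
Delay after the Sun = 30.5° / (15°/h) ≈ 2.03 h.
12:00 + 2.034 h ≈ 14:02 → 14:00 to the nearest ten minutes.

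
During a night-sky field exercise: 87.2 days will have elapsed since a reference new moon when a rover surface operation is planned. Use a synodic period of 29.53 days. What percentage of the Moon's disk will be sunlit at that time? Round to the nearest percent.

Reduce mod P: 87.2 − 2×29.53 = 28.14 d into the current lunation.
Elongation θ = 360° × 28.14/29.53 ≈ 343.1°.
With cos θ = 0.957, the lit fraction is (1 − 0.957)/2 ≈ 0.022, so 2%.

2%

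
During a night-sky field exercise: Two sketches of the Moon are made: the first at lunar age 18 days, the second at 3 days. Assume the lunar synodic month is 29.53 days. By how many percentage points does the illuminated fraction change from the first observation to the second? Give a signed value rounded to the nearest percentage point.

-79 pp

First observation: θ = 360°·18/29.53 = 219.4°, so f = 0.886.
Second observation: θ = 36.6°, f = 0.098.
Δf = 0.098 − 0.886 = -0.788, i.e. -79 pp.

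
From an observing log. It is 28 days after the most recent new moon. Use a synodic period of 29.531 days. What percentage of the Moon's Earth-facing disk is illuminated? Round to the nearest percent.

The Moon has covered 28/29.531 of its cycle, so θ ≈ 360° × 28/29.531 = 341.3°.
Illuminated fraction = (1 − cos 341.3°)/2 = (1 − 0.947)/2 ≈ 0.026, so 3%.

3%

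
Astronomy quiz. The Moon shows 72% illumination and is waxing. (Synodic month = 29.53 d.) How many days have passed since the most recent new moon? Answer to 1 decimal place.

From f = (1 − cos θ)/2: cos θ = 1 − 2×0.72 = -0.440; arccos → 116.1°.
The Moon is waxing (0°–180°), so θ = 116.1° directly.
At 360°/29.53 d per day, 116.1° corresponds to 9.52 days.

9.5 days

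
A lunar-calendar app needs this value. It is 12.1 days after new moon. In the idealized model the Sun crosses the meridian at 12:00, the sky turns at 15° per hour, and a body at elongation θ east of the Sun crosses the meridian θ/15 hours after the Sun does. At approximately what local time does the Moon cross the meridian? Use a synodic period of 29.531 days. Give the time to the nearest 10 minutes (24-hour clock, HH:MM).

The Moon has covered 12.1/29.531 of its cycle, so θ ≈ 360° × 12.1/29.531 = 147.5°.
At 15° of sky rotation per hour, 147.5° corresponds to a 9.83 h lag.
12:00 + 9.834 h ≈ 21:50 → 21:50 to the nearest ten minutes.

21:50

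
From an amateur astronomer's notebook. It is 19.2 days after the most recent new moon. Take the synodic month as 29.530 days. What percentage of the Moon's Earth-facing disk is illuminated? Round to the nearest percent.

Phase angle: θ = 360°·(19.2 d)/(29.530 d) = 234.1°.
With cos θ = (-0.587), the lit fraction is (1 − (-0.587))/2 ≈ 0.793, so 79%.

79%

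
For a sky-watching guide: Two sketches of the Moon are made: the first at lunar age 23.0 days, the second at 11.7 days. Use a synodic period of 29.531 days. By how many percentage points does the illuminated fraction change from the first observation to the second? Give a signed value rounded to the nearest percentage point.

First observation: θ = 360°·23.0/29.531 = 280.4°, so f = 0.410.
Second observation: θ = 142.6°, f = 0.897.
Δf = 0.897 − 0.410 = +0.487, i.e. +49 pp.

+49 pp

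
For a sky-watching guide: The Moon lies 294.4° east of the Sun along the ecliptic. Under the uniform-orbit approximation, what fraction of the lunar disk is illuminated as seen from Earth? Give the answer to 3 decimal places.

cos 294.4° = 0.413, so f = (1 − 0.413)/2 = 0.293.

0.293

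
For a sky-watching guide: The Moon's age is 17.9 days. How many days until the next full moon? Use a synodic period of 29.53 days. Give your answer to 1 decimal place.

26.4 days

Full moon is 0.5 of the way through the cycle: age 0.5 × 29.53 = 14.765 d.
This lunation's full moon (14.765 d) has passed, so add one period: 44.295 − 17.9 = 26.395 days.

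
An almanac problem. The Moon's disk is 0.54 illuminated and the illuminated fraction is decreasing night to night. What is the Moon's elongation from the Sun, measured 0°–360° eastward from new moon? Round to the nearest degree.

From f = (1 − cos θ)/2: cos θ = 1 − 2×0.54 = -0.080; arccos → 94.6°.
Since the Moon is past full (waning), take the reflex angle: θ = 360° − 94.6° = 265.4°.

265°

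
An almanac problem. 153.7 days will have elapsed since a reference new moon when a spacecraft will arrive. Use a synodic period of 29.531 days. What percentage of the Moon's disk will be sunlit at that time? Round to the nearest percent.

153.7 d spans 5 complete synodic months (5 × 29.531 = 147.66 d) plus 6.04 d.
The Moon has covered 6.04/29.531 of its cycle, so θ ≈ 360° × 6.04/29.531 = 73.7°.
With cos θ = 0.281, the lit fraction is (1 − 0.281)/2 ≈ 0.360, so 36%.

36%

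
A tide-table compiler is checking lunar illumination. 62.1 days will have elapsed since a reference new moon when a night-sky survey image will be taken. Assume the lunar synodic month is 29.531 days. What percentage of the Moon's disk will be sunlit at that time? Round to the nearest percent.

10%

62.1/29.531 = 2.103 lunations, so 2 complete cycles and 3.04 d into the next.
The Moon has covered 3.04/29.531 of its cycle, so θ ≈ 360° × 3.04/29.531 = 37.0°.
Illuminated fraction = (1 − cos 37.0°)/2 = (1 − 0.798)/2 ≈ 0.101, so 10%.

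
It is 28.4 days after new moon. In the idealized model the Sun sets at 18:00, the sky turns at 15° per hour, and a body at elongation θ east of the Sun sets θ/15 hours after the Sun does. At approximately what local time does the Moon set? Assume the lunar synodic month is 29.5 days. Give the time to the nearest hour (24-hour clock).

Phase angle: θ = 360°·(28.4 d)/(29.5 d) = 346.6°.
Delay after the Sun = 346.6° / (15°/h) ≈ 23.11 h.
18:00 + 23.11 h ≈ 17:06 → 17:00 to the nearest hour.

17:00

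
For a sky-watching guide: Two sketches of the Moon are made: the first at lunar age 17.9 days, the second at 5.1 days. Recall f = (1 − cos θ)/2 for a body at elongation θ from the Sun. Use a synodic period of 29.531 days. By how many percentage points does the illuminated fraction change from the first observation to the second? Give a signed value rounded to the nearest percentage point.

First observation: θ = 360°·17.9/29.531 = 218.2°, so f = 0.893.
Second observation: θ = 62.2°, f = 0.267.
Δf = 0.267 − 0.893 = -0.626, i.e. -63 pp.

-63 percentage points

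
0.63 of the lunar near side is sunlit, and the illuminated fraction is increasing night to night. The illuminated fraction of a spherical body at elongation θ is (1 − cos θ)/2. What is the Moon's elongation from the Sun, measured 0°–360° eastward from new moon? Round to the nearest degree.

105°

Invert f = (1 − cos θ)/2 to get cos θ = 1 − 2(0.63) = -0.260, hence θ₀ = arccos -0.260 = 105.1°.
The Moon is waxing (0°–180°), so θ = 105.1° directly.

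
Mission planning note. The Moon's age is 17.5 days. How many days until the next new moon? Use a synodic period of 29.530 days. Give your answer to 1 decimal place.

The next new moon completes the synodic month: 29.530 − 17.5 = 12.030 days.

12.0 days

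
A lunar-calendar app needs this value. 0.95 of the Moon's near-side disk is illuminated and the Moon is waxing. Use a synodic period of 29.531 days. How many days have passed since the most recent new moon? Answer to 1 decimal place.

Invert f = (1 − cos θ)/2 to get cos θ = 1 − 2(0.95) = -0.900, hence θ₀ = arccos -0.900 = 154.2°.
Before full moon the principal value applies: θ = 154.2°.
At 360°/29.531 d per day, 154.2° corresponds to 12.65 days.

12.6 days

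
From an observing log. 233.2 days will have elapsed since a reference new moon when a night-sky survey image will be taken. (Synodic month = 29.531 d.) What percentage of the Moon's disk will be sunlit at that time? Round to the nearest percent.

10%

Reduce mod P: 233.2 − 7×29.531 = 26.48 d into the current lunation.
The Moon has covered 26.48/29.531 of its cycle, so θ ≈ 360° × 26.48/29.531 = 322.8°.
cos 322.8° = 0.797, so f = (1 − 0.797)/2 = 0.102, so 10%.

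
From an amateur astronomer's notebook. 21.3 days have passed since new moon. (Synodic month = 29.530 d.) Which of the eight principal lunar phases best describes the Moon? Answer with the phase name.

At 21.3/29.530 of the cycle, θ ≈ 260° — the last quarter range.

last quarter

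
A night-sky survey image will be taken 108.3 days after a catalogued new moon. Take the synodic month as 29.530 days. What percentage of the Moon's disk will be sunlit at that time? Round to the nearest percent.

75%

108.3 d spans 3 complete synodic months (3 × 29.530 = 88.59 d) plus 19.71 d.
Elongation θ = 360° × 19.71/29.530 ≈ 240.3°.
With cos θ = (-0.496), the lit fraction is (1 − (-0.496))/2 ≈ 0.748, so 75%.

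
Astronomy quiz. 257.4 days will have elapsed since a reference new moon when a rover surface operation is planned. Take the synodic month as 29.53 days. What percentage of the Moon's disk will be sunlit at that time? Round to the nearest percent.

60%

257.4 d spans 8 complete synodic months (8 × 29.53 = 236.24 d) plus 21.16 d.
Elongation θ = 360° × 21.16/29.53 ≈ 258.0°.
Illuminated fraction = (1 − cos 258.0°)/2 = (1 − (-0.209))/2 ≈ 0.604, so 60%.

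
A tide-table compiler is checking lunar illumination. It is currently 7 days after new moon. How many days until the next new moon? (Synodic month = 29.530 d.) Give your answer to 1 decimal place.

One full lunation from the last new moon is 29.530 d; remaining = 29.530 − 7 = 22.530 d.

22.5 days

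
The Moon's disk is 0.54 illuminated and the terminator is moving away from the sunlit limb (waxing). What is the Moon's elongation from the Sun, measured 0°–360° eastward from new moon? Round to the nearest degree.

95°

Invert f = (1 − cos θ)/2 to get cos θ = 1 − 2(0.54) = -0.080, hence θ₀ = arccos -0.080 = 94.6°.
Before full moon the principal value applies: θ = 94.6°.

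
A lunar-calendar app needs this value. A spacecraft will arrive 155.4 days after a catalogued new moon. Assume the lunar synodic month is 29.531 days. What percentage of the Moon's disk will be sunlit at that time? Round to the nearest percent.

54%

Reduce mod P: 155.4 − 5×29.531 = 7.75 d into the current lunation.
The Moon has covered 7.75/29.531 of its cycle, so θ ≈ 360° × 7.75/29.531 = 94.4°.
With cos θ = (-0.077), the lit fraction is (1 − (-0.077))/2 ≈ 0.538, so 54%.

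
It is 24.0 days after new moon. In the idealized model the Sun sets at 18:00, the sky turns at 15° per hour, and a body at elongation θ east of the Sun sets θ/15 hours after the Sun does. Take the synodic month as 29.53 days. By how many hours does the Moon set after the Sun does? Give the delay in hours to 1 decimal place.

19.5 h

Phase angle: θ = 360°·(24.0 d)/(29.53 d) = 292.6°.
The Moon trails the Sun by θ/15 = 292.6/15 ≈ 19.51 hours.
So the Moon sets 19.51 h after the Sun.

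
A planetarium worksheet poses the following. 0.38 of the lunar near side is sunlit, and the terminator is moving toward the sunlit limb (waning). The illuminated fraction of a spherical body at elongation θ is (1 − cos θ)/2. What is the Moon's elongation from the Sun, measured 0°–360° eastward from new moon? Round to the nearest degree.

cos θ = 1 − 2f = 0.240, giving a principal value of 76.1°.
A waning Moon lies in 180°–360°, so θ = 360° − 76.1° = 283.9°.

284°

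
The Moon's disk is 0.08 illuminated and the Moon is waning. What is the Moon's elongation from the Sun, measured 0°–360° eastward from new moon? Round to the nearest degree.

cos θ = 1 − 2f = 0.840, giving a principal value of 32.9°.
A waning Moon lies in 180°–360°, so θ = 360° − 32.9° = 327.1°.

327°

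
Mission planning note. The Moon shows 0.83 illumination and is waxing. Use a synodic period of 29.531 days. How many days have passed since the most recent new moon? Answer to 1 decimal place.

Invert f = (1 − cos θ)/2 to get cos θ = 1 − 2(0.83) = -0.660, hence θ₀ = arccos -0.660 = 131.3°.
The Moon is waxing (0°–180°), so θ = 131.3° directly.
That fraction of the synodic month is 131.3/360 × 29.531 d ≈ 10.77 d.

10.8 days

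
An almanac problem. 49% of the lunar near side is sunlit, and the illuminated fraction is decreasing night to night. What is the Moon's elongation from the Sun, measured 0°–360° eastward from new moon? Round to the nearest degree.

Invert f = (1 − cos θ)/2 to get cos θ = 1 − 2(0.49) = 0.020, hence θ₀ = arccos 0.020 = 88.9°.
Since the Moon is past full (waning), take the reflex angle: θ = 360° − 88.9° = 271.1°.

271°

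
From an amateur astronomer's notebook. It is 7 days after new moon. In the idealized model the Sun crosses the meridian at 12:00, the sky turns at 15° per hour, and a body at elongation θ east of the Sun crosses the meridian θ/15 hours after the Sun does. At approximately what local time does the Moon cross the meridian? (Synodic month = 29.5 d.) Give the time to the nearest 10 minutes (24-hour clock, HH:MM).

Phase angle: θ = 360°·(7 d)/(29.5 d) = 85.4°.
At 15° of sky rotation per hour, 85.4° corresponds to a 5.69 h lag.
12:00 + 5.695 h ≈ 17:42 → 17:40 to the nearest ten minutes.

17:40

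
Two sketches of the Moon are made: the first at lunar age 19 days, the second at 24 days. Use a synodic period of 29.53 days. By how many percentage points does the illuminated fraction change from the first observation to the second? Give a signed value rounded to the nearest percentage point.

θ₁ = 360° × 19/29.53 = 231.6°, f₁ = (1 − cos θ₁)/2 = 0.810.
θ₂ = 360° × 24/29.53 = 292.6°, f₂ = (1 − cos θ₂)/2 = 0.308.
Change = f₂ − f₁ = -0.502 → -50 percentage points.

-50 pp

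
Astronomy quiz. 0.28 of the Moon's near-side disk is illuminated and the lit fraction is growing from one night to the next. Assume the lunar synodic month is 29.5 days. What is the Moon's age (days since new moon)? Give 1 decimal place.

cos θ = 1 − 2f = 0.440, giving a principal value of 63.9°.
Waxing ⇒ before full, so θ = 63.9°.
At 360°/29.5 d per day, 63.9° corresponds to 5.24 days.

5.2 days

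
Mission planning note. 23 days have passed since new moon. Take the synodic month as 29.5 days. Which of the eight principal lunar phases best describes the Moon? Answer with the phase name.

θ ≈ 360° × 23/29.5 = 281°, which falls in the last quarter sector.

last quarter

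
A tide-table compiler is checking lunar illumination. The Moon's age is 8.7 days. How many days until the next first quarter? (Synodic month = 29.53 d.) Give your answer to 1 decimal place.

First quarter is 0.25 of the way through the cycle: age 0.25 × 29.53 = 7.383 d.
Already past this cycle's first quarter; the next is at 7.383 + 29.53 = 36.913 d, so 36.913 − 8.7 = 28.213 days.

28.2 days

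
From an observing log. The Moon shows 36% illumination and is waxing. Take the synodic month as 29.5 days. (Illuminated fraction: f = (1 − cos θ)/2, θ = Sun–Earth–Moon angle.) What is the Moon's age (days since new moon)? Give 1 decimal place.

6.0 days

From f = (1 − cos θ)/2: cos θ = 1 − 2×0.36 = 0.280; arccos → 73.7°.
Waxing ⇒ before full, so θ = 73.7°.
At 360°/29.5 d per day, 73.7° corresponds to 6.04 days.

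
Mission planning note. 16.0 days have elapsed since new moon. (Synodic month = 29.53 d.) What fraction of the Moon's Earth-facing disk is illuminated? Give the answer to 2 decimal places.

Phase angle: θ = 360°·(16.0 d)/(29.53 d) = 195.1°.
With cos θ = (-0.966), the lit fraction is (1 − (-0.966))/2 ≈ 0.983.

0.98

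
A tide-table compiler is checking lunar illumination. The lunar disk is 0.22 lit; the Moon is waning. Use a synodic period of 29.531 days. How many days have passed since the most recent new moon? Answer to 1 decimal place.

24.9 days

Invert f = (1 − cos θ)/2 to get cos θ = 1 − 2(0.22) = 0.560, hence θ₀ = arccos 0.560 = 55.9°.
A waning Moon lies in 180°–360°, so θ = 360° − 55.9° = 304.1°.
Age = 29.531 × 304.1°/360° ≈ 24.94 days.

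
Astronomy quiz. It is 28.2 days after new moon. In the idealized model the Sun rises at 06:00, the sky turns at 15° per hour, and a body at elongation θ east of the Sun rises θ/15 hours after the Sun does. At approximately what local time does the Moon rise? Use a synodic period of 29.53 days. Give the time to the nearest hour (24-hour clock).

The Moon has covered 28.2/29.53 of its cycle, so θ ≈ 360° × 28.2/29.53 = 343.8°.
The Moon trails the Sun by θ/15 = 343.8/15 ≈ 22.92 hours.
06:00 + 22.92 h ≈ 04:55 → 05:00 to the nearest hour.

05:00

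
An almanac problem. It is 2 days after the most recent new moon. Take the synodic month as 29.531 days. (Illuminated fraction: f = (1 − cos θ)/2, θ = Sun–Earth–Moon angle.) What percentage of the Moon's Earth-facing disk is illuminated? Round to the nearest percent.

The Moon has covered 2/29.531 of its cycle, so θ ≈ 360° × 2/29.531 = 24.4°.
Illuminated fraction = (1 − cos 24.4°)/2 = (1 − 0.911)/2 ≈ 0.045, so 4%.

4%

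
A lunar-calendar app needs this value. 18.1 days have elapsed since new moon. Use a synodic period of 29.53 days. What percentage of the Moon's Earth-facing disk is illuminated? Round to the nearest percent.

Phase angle: θ = 360°·(18.1 d)/(29.53 d) = 220.7°.
With cos θ = (-0.759), the lit fraction is (1 − (-0.759))/2 ≈ 0.879, so 88%.

88%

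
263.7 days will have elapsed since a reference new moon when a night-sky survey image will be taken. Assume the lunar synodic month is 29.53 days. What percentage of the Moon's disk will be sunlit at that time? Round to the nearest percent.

5%

263.7/29.53 = 8.930 lunations, so 8 complete cycles and 27.46 d into the next.
The Moon has covered 27.46/29.53 of its cycle, so θ ≈ 360° × 27.46/29.53 = 334.8°.
Illuminated fraction = (1 − cos 334.8°)/2 = (1 − 0.905)/2 ≈ 0.048, so 5%.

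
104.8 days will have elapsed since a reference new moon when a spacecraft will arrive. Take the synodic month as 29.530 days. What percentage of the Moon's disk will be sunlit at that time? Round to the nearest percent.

104.8/29.530 = 3.549 lunations, so 3 complete cycles and 16.21 d into the next.
The Moon has covered 16.21/29.530 of its cycle, so θ ≈ 360° × 16.21/29.530 = 197.6°.
Illuminated fraction = (1 − cos 197.6°)/2 = (1 − (-0.953))/2 ≈ 0.977, so 98%.

98%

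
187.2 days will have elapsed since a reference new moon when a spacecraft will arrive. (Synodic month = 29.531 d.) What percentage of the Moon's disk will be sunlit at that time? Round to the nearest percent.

77%

187.2 d spans 6 complete synodic months (6 × 29.531 = 177.19 d) plus 10.01 d.
The Moon has covered 10.01/29.531 of its cycle, so θ ≈ 360° × 10.01/29.531 = 122.1°.
cos 122.1° = (-0.531), so f = (1 − (-0.531))/2 = 0.766, so 77%.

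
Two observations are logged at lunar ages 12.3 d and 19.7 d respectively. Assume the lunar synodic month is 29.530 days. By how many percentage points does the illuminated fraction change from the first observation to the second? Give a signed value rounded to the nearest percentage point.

First observation: θ = 360°·12.3/29.530 = 149.9°, so f = 0.933.
Second observation: θ = 240.2°, f = 0.749.
Δf = 0.749 − 0.933 = -0.184, i.e. -18 pp.

-18 percentage points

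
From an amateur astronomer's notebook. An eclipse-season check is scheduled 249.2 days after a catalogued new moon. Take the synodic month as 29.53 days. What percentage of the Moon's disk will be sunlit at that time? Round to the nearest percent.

96%

249.2/29.53 = 8.439 lunations, so 8 complete cycles and 12.96 d into the next.
Phase angle: θ = 360°·(12.96 d)/(29.53 d) = 158.0°.
cos 158.0° = (-0.927), so f = (1 − (-0.927))/2 = 0.964, so 96%.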